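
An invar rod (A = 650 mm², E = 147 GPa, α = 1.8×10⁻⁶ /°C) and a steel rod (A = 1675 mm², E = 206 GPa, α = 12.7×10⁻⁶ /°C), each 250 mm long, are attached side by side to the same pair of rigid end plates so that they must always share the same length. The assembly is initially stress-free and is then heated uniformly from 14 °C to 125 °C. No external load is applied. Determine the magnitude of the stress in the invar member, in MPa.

σ ≈ 139 MPa (tensile)

Both members must finish at the same length. With the larger α, the steel tends to over-expand; the plates restrain it, putting the steel in compression and the invar in tension. With no external load the two internal forces are equal and opposite, magnitude P.
Setting the final lengths equal and cancelling L: (α₁ − α₂)ΔT = P/(A₁E₁) + P/(A₂E₂).
|α₁ − α₂|·ΔT = 10.9×10⁻⁶ × 111 = 0.00121.
1/(A₁E₁) + 1/(A₂E₂) = 1/(650×147×10³) + 1/(1675×206×10³) = 1.336×10⁻⁸ N⁻¹.
So P = 0.00121 / 1.336×10⁻⁸ = 90.54 kN.
σ_{invar} = P/A₁ = 90540/650 = 139.3 MPa, tensile.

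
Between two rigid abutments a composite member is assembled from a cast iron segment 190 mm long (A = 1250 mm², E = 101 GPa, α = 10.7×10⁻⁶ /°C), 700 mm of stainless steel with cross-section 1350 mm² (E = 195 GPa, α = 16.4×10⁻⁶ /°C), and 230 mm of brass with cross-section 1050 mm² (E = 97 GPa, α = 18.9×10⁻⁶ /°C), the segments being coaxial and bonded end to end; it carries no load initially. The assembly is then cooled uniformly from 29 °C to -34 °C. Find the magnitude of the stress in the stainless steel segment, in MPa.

If the supports were absent, the total length change would be Σ αᵢΔT Lᵢ = 10.7×10⁻⁶×63×190 + 16.4×10⁻⁶×63×700 + 18.9×10⁻⁶×63×230 = 1.125 mm.
The walls prevent any net length change, so an axial force P (same in every segment) develops. Compatibility: P · Σ Lᵢ/(AᵢEᵢ) = δ_free.
Σ Lᵢ/(AᵢEᵢ) = 190/(1250×101×10³) + 700/(1350×195×10³) + 230/(1050×97×10³) = 6.422×10⁻⁶ mm/N.
P = 1.125 / 6.422×10⁻⁶ = 175200 N = 175.2 kN, tensile.
σ_{stainless steel} = P / A = 175200 / 1350 = 129.8 MPa.

σ ≈ 130 MPa (tensile)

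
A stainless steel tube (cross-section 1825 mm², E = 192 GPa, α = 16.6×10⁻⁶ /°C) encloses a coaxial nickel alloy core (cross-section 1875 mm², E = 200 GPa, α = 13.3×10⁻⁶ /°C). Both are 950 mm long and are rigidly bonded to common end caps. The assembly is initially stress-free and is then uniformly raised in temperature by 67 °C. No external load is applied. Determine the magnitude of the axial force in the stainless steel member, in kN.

P ≈ 40.1 kN (compressive in the stainless steel)

The stainless steel has the larger α, so on heating it would change length more than the nickel alloy if both were free. The rigid plates force a common final length, so the stainless steel is put into compression and the nickel alloy into tension, with equal and opposite forces P (no external load).
Setting the final lengths equal and cancelling L: (α₁ − α₂)ΔT = P/(A₁E₁) + P/(A₂E₂).
|α₁ − α₂|·ΔT = 3.3×10⁻⁶ × 67 = 0.0002211.
1/(A₁E₁) + 1/(A₂E₂) = 1/(1825×192×10³) + 1/(1875×200×10³) = 5.521×10⁻⁹ N⁻¹.
P = 0.0002211 / 5.521×10⁻⁹ = 40050 N = 40.05 kN.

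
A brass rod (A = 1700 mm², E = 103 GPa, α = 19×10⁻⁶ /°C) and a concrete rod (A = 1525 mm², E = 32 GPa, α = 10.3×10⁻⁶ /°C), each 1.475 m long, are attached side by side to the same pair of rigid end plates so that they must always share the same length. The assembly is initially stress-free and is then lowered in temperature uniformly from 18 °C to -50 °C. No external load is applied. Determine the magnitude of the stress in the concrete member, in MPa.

Equilibrium of a rigid end plate with no external load gives equal and opposite internal forces ±P in the two members. Since α_{brass} > α_{concrete}, cooling drives the brass into tension and the concrete into compression.
Equating the net (thermal + elastic) strains gives |α₁ − α₂|·ΔT = P·[1/(A₁E₁) + 1/(A₂E₂)].
|α₁ − α₂|·ΔT = 8.7×10⁻⁶ × 68 = 0.0005916.
1/(A₁E₁) + 1/(A₂E₂) = 1/(1700×103×10³) + 1/(1525×32×10³) = 2.62×10⁻⁸ N⁻¹.
P = 0.0005916 / 2.62×10⁻⁸ = 22580 N = 22.58 kN.
σ_{concrete} = P/A₂ = 22580/1525 = 14.81 MPa, compressive.

σ ≈ 14.8 MPa (compressive)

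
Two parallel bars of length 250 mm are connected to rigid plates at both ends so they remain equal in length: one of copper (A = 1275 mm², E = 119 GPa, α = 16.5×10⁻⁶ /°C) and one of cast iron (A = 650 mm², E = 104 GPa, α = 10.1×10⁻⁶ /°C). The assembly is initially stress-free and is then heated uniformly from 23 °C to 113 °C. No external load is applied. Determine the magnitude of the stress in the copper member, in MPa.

The copper has the larger α, so on heating it would change length more than the cast iron if both were free. The rigid plates force a common final length, so the copper is put into compression and the cast iron into tension, with equal and opposite forces P (no external load).
Setting the final lengths equal and cancelling L: (α₁ − α₂)ΔT = P/(A₁E₁) + P/(A₂E₂).
|α₁ − α₂|·ΔT = 6.4×10⁻⁶ × 90 = 0.000576.
1/(A₁E₁) + 1/(A₂E₂) = 1/(1275×119×10³) + 1/(650×104×10³) = 2.138×10⁻⁸ N⁻¹.
P = 0.000576 / 2.138×10⁻⁸ = 26940 N = 26.94 kN.
σ_{copper} = P/A₁ = 26940/1275 = 21.13 MPa, compressive.

σ ≈ 21.1 MPa (compressive)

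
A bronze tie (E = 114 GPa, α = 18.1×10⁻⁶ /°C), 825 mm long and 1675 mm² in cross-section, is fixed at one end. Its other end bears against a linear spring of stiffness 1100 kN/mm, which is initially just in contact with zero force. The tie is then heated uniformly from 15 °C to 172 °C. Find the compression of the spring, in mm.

The unrestrained thermal change is αΔT L = 18.1×10⁻⁶ × 157 × 825 = 2.344 mm.
Let P be the compressive force at the spring. The tie shortens elastically by PL/(AE) and the spring compresses by P/k; together these equal δ_free.
P [ L/(AE) + 1/k ] = δ_free → P [ 825/(1675×114×10³) + 1/(1100×10³) ] = 2.344.
P = 2.344 / 5.23×10⁻⁶ = 448300 N.
Spring compression = P/k = 448300/(1100×10³) = 0.4075 mm.

δ ≈ 0.408 mm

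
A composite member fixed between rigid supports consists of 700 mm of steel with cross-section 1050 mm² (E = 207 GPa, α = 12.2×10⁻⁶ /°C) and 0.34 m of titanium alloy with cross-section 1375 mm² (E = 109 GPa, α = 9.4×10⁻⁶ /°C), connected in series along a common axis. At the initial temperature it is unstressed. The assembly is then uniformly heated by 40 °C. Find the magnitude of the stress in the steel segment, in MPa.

Free thermal expansion of the whole bar: Σ αᵢΔT Lᵢ = 12.2×10⁻⁶×40×700 + 9.4×10⁻⁶×40×340 = 0.4694 mm.
Since the ends are fixed, an axial force P builds up, equal in every segment, with P · Σ Lᵢ/(AᵢEᵢ) = δ_free.
The series flexibility is Σ Lᵢ/(AᵢEᵢ) = 700/(1050×207×10³) + 340/(1375×109×10³) = 5.489×10⁻⁶ mm/N.
So P = 0.4694 / 5.489×10⁻⁶ = 85.52 kN, compressive.
σ_{steel} = P / A = 85520 / 1050 = 81.45 MPa.

σ ≈ 81.4 MPa (compressive)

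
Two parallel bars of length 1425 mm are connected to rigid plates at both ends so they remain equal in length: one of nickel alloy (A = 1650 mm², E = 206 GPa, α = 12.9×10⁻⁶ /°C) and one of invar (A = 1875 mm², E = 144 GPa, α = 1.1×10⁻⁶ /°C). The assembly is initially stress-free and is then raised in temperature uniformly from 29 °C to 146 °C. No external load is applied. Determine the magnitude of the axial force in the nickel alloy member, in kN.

P ≈ 208 kN (compressive in the nickel alloy)

The nickel alloy has the larger α, so on heating it would change length more than the invar if both were free. The rigid plates force a common final length, so the nickel alloy is put into compression and the invar into tension, with equal and opposite forces P (no external load).
Compatibility of the two members (thermal + elastic change equal): (α₁ − α₂)ΔT = P·[1/(A₁E₁) + 1/(A₂E₂)].
|α₁ − α₂|·ΔT = 11.8×10⁻⁶ × 117 = 0.001381.
1/(A₁E₁) + 1/(A₂E₂) = 1/(1650×206×10³) + 1/(1875×144×10³) = 6.646×10⁻⁹ N⁻¹.
So P = 0.001381 / 6.646×10⁻⁹ = 207.7 kN.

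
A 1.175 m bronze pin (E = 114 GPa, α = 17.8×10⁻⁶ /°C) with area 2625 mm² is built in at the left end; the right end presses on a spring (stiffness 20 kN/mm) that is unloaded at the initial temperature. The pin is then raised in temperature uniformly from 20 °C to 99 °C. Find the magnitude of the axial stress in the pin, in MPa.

Free thermal expansion: δ_free = αΔT L = 17.8×10⁻⁶ × 79 × 1175 = 1.652 mm.
With a force P in the spring, the elastic change of the pin is PL/(AE) and that of the spring is P/k; compatibility requires their sum to equal δ_free.
P [ L/(AE) + 1/k ] = δ_free → P [ 1175/(2625×114×10³) + 1/(20×10³) ] = 1.652.
P = 1.652 / 5.393×10⁻⁵ = 30640 N.
σ = P/A = 30640/2625 = 11.67 MPa.

σ ≈ 11.7 MPa (compressive)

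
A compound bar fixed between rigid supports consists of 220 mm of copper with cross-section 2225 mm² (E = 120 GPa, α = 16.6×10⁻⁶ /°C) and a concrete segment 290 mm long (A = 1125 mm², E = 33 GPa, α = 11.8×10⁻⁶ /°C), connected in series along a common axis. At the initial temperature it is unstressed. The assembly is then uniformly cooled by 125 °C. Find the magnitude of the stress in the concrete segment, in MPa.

σ ≈ 91 MPa (tensile)

With the walls removed the bar would change length by δ_free = Σ αᵢΔT Lᵢ = 16.6×10⁻⁶×125×220 + 11.8×10⁻⁶×125×290 = 0.8842 mm.
The walls prevent any net length change, so an axial force P (same in every segment) develops. Compatibility: P · Σ Lᵢ/(AᵢEᵢ) = δ_free.
Σ Lᵢ/(AᵢEᵢ) = 220/(2225×120×10³) + 290/(1125×33×10³) = 8.635×10⁻⁶ mm/N.
Hence P = δ_free / Σ(L/AE) = 0.8842/8.635×10⁻⁶ = 102.4 kN (tensile).
σ_{concrete} = P / A = 102400 / 1125 = 91.02 MPa.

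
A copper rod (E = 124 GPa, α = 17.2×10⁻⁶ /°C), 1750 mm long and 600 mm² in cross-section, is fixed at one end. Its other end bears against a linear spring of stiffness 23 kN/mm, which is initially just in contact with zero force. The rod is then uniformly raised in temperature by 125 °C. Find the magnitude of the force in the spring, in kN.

Free thermal expansion: δ_free = αΔT L = 17.2×10⁻⁶ × 125 × 1750 = 3.762 mm.
Let P be the compressive force at the spring. The rod shortens elastically by PL/(AE) and the spring compresses by P/k; together these equal δ_free.
P [ L/(AE) + 1/k ] = δ_free → P [ 1750/(600×124×10³) + 1/(23×10³) ] = 3.762.
P = 3.762 / 6.7×10⁻⁵ = 56160 N.

P ≈ 56.2 kN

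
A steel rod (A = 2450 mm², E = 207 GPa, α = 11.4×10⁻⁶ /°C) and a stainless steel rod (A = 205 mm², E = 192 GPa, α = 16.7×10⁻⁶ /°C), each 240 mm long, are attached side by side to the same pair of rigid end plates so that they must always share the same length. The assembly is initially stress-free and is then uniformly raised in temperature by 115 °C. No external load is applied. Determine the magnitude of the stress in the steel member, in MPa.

σ ≈ 9.09 MPa (tensile)

The stainless steel has the larger α, so on heating it would change length more than the steel if both were free. The rigid plates force a common final length, so the stainless steel is put into compression and the steel into tension, with equal and opposite forces P (no external load).
Equating the net (thermal + elastic) strains gives |α₁ − α₂|·ΔT = P·[1/(A₁E₁) + 1/(A₂E₂)].
|α₁ − α₂|·ΔT = 5.3×10⁻⁶ × 115 = 0.0006095.
1/(A₁E₁) + 1/(A₂E₂) = 1/(2450×207×10³) + 1/(205×192×10³) = 2.738×10⁻⁸ N⁻¹.
So P = 0.0006095 / 2.738×10⁻⁸ = 22.26 kN.
σ_{steel} = P/A₁ = 22260/2450 = 9.087 MPa, tensile.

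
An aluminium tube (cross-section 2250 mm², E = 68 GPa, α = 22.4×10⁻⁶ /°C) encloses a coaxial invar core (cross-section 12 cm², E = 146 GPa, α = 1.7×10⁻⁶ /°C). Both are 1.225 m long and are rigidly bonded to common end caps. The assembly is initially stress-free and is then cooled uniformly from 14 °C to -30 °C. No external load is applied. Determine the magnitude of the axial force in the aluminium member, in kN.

Equilibrium of a rigid end plate with no external load gives equal and opposite internal forces ±P in the two members. Since α_{aluminium} > α_{invar}, cooling drives the aluminium into tension and the invar into compression.
Setting the final lengths equal and cancelling L: (α₁ − α₂)ΔT = P/(A₁E₁) + P/(A₂E₂).
|α₁ − α₂|·ΔT = 20.7×10⁻⁶ × 44 = 0.0009108.
1/(A₁E₁) + 1/(A₂E₂) = 1/(2250×68×10³) + 1/(1200×146×10³) = 1.224×10⁻⁸ N⁻¹.
So P = 0.0009108 / 1.224×10⁻⁸ = 74.39 kN.

P ≈ 74.4 kN (tensile in the aluminium)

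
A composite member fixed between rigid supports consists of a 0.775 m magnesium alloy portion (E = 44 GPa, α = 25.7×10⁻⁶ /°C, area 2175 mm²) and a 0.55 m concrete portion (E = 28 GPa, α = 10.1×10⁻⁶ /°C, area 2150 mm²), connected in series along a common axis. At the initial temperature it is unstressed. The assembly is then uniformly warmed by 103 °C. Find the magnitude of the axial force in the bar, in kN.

P ≈ 152 kN (compressive)

With the walls removed the bar would change length by δ_free = Σ αᵢΔT Lᵢ = 25.7×10⁻⁶×103×775 + 10.1×10⁻⁶×103×550 = 2.624 mm.
The walls prevent any net length change, so an axial force P (same in every segment) develops. Compatibility: P · Σ Lᵢ/(AᵢEᵢ) = δ_free.
The series flexibility is Σ Lᵢ/(AᵢEᵢ) = 775/(2175×44×10³) + 550/(2150×28×10³) = 1.723×10⁻⁵ mm/N.
So P = 2.624 / 1.723×10⁻⁵ = 152.2 kN, compressive.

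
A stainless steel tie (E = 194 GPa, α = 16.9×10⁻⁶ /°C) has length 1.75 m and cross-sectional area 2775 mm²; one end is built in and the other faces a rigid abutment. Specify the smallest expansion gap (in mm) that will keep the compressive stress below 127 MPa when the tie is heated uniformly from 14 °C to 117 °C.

With no wall the tie would lengthen by αΔT L = 16.9×10⁻⁶ × 103 × 1750 = 3.046 mm.
A stress of 127 MPa corresponds to the wall pushing the tie back by σL/E = 127×1750/(194×10³) = 1.146 mm.
So the gap has to take up the difference, g_min = δ_free − σL/E = 3.046 − 1.146 = 1.901 mm.

g ≈ 1.9 mm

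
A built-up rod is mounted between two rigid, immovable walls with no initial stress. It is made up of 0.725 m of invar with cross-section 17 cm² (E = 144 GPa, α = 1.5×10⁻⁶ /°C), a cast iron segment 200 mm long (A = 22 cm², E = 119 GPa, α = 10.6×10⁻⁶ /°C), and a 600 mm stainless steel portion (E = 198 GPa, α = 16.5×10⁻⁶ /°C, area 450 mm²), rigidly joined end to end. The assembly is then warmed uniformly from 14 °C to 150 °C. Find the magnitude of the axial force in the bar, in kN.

P ≈ 170 kN (compressive)

Free thermal expansion of the whole bar: Σ αᵢΔT Lᵢ = 1.5×10⁻⁶×136×725 + 10.6×10⁻⁶×136×200 + 16.5×10⁻⁶×136×600 = 1.783 mm.
Since the ends are fixed, an axial force P builds up, equal in every segment, with P · Σ Lᵢ/(AᵢEᵢ) = δ_free.
The series flexibility is Σ Lᵢ/(AᵢEᵢ) = 725/(1700×144×10³) + 200/(2200×119×10³) + 600/(450×198×10³) = 1.046×10⁻⁵ mm/N.
So P = 1.783 / 1.046×10⁻⁵ = 170.4 kN, compressive.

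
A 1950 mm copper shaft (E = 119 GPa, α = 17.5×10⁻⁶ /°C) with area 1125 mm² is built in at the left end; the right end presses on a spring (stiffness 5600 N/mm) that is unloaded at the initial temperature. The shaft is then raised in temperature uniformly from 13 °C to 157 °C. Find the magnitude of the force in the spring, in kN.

If the spring were absent the shaft would lengthen by αΔT L = 17.5×10⁻⁶ × 144 × 1950 = 4.914 mm.
Let P be the compressive force at the spring. The shaft shortens elastically by PL/(AE) and the spring compresses by P/k; together these equal δ_free.
P [ L/(AE) + 1/k ] = δ_free → P [ 1950/(1125×119×10³) + 1/(5600) ] = 4.914.
P = 4.914 / 0.0001931 = 25440 N.

P ≈ 25.4 kN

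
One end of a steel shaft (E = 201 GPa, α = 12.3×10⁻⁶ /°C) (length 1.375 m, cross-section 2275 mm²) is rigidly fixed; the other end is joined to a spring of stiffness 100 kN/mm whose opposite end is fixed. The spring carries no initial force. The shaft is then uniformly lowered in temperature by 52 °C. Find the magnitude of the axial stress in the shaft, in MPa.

Free thermal contraction: δ_free = αΔT L = 12.3×10⁻⁶ × 52 × 1375 = 0.8795 mm.
Let P be the tensile force in the spring. The shaft extends elastically by PL/(AE) and the spring stretches by P/k; together these equal δ_free.
P [ L/(AE) + 1/k ] = δ_free → P [ 1375/(2275×201×10³) + 1/(100×10³) ] = 0.8795.
P = 0.8795 / 1.301×10⁻⁵ = 67610 N.
σ = P/A = 67610/2275 = 29.72 MPa.

σ ≈ 29.7 MPa (tensile)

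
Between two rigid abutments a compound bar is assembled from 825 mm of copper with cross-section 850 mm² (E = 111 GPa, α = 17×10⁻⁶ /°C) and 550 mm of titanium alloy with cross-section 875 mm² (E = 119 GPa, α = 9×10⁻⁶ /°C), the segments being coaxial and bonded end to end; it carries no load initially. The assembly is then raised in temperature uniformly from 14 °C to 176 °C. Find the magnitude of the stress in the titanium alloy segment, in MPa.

σ ≈ 250 MPa (compressive)

If the supports were absent, the total length change would be Σ αᵢΔT Lᵢ = 17×10⁻⁶×162×825 + 9×10⁻⁶×162×550 = 3.074 mm.
Since the ends are fixed, an axial force P builds up, equal in every segment, with P · Σ Lᵢ/(AᵢEᵢ) = δ_free.
The series flexibility is Σ Lᵢ/(AᵢEᵢ) = 825/(850×111×10³) + 550/(875×119×10³) = 1.403×10⁻⁵ mm/N.
P = 3.074 / 1.403×10⁻⁵ = 219200 N = 219.2 kN, compressive.
σ_{titanium alloy} = P / A = 219200 / 875 = 250.5 MPa.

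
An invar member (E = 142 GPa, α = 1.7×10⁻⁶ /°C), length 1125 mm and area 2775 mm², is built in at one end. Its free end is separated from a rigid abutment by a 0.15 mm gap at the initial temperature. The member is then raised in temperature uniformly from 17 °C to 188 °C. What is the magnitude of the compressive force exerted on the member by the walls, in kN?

Unrestrained expansion: δ_free = αΔT L = 1.7×10⁻⁶ × 171 × 1125 = 0.327 mm.
The gap closes (δ_free > 0.15 mm) and the wall then resists a further 0.327 − 0.15 = 0.177 mm of expansion.
So σ = E(δ_free − g)/L = 142×10³ × 0.177/1125 = 22.35 MPa.
Force on the wall = σA = 22.35 × 2775 mm² = 62.01 kN.

P ≈ 62 kN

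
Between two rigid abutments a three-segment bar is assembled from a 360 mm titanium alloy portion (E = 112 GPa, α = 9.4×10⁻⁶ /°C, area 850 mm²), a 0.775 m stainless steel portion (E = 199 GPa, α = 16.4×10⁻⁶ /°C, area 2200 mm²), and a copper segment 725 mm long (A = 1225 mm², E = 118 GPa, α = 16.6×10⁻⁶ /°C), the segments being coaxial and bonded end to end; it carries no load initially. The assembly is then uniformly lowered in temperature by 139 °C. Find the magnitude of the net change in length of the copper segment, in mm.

|ΔL| ≈ 0.183 mm

With the walls removed the bar would change length by δ_free = Σ αᵢΔT Lᵢ = 9.4×10⁻⁶×139×360 + 16.4×10⁻⁶×139×775 + 16.6×10⁻⁶×139×725 = 3.91 mm.
The rigid supports impose zero overall length change; the single axial force P common to all segments must satisfy P Σ Lᵢ/(AᵢEᵢ) = δ_free.
Σ Lᵢ/(AᵢEᵢ) = 360/(850×112×10³) + 775/(2200×199×10³) + 725/(1225×118×10³) = 1.057×10⁻⁵ mm/N.
Hence P = δ_free / Σ(L/AE) = 3.91/1.057×10⁻⁵ = 370 kN (tensile).
For the copper segment, free thermal change = 16.6×10⁻⁶×139×725 = 1.673 mm and elastic change from P = 370000×725/(1225×118×10³) = 1.856 mm; these oppose, so the net change is 0.183 mm (segment lengthens).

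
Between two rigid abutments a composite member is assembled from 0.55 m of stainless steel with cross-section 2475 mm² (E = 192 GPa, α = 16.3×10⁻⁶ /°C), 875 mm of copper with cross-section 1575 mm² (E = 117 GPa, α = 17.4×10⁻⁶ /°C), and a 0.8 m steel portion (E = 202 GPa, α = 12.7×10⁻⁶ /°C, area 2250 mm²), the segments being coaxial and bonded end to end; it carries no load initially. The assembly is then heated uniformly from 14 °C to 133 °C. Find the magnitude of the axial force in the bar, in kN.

If the supports were absent, the total length change would be Σ αᵢΔT Lᵢ = 16.3×10⁻⁶×119×550 + 17.4×10⁻⁶×119×875 + 12.7×10⁻⁶×119×800 = 4.088 mm.
The walls prevent any net length change, so an axial force P (same in every segment) develops. Compatibility: P · Σ Lᵢ/(AᵢEᵢ) = δ_free.
Σ Lᵢ/(AᵢEᵢ) = 550/(2475×192×10³) + 875/(1575×117×10³) + 800/(2250×202×10³) = 7.666×10⁻⁶ mm/N.
Hence P = δ_free / Σ(L/AE) = 4.088/7.666×10⁻⁶ = 533.2 kN (compressive).

P ≈ 533 kN (compressive)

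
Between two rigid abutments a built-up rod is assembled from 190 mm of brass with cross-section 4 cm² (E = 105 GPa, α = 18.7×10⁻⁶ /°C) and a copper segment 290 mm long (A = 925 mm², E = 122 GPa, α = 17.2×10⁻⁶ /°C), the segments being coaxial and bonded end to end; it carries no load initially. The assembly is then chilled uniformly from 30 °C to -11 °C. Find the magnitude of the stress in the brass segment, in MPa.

σ ≈ 123 MPa (tensile)

Free thermal contraction of the whole bar: Σ αᵢΔT Lᵢ = 18.7×10⁻⁶×41×190 + 17.2×10⁻⁶×41×290 = 0.3502 mm.
The rigid supports impose zero overall length change; the single axial force P common to all segments must satisfy P Σ Lᵢ/(AᵢEᵢ) = δ_free.
Σ Lᵢ/(AᵢEᵢ) = 190/(400×105×10³) + 290/(925×122×10³) = 7.094×10⁻⁶ mm/N.
P = 0.3502 / 7.094×10⁻⁶ = 49370 N = 49.37 kN, tensile.
σ_{brass} = P / A = 49370 / 400 = 123.4 MPa.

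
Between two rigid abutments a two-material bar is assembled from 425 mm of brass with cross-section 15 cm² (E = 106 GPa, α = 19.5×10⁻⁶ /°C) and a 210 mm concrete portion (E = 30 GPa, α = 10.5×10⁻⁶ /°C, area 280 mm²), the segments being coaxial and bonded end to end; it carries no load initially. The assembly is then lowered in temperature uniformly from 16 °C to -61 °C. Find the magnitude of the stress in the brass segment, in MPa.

If the supports were absent, the total length change would be Σ αᵢΔT Lᵢ = 19.5×10⁻⁶×77×425 + 10.5×10⁻⁶×77×210 = 0.8079 mm.
The rigid supports impose zero overall length change; the single axial force P common to all segments must satisfy P Σ Lᵢ/(AᵢEᵢ) = δ_free.
Σ Lᵢ/(AᵢEᵢ) = 425/(1500×106×10³) + 210/(280×30×10³) = 2.767×10⁻⁵ mm/N.
So P = 0.8079 / 2.767×10⁻⁵ = 29.2 kN, tensile.
σ_{brass} = P / A = 29200 / 1500 = 19.46 MPa.

σ ≈ 19.5 MPa (tensile)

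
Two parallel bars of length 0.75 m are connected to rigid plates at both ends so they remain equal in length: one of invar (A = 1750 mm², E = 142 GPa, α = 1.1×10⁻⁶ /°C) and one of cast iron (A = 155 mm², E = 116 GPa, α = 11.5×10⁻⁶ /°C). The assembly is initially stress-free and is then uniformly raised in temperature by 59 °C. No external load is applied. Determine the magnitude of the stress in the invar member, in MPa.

The cast iron has the larger α, so on heating it would change length more than the invar if both were free. The rigid plates force a common final length, so the cast iron is put into compression and the invar into tension, with equal and opposite forces P (no external load).
Setting the final lengths equal and cancelling L: (α₁ − α₂)ΔT = P/(A₁E₁) + P/(A₂E₂).
|α₁ − α₂|·ΔT = 10.4×10⁻⁶ × 59 = 0.0006136.
1/(A₁E₁) + 1/(A₂E₂) = 1/(1750×142×10³) + 1/(155×116×10³) = 5.964×10⁻⁸ N⁻¹.
P = 0.0006136 / 5.964×10⁻⁸ = 10290 N = 10.29 kN.
σ_{invar} = P/A₁ = 10290/1750 = 5.879 MPa, tensile.

σ ≈ 5.88 MPa (tensile)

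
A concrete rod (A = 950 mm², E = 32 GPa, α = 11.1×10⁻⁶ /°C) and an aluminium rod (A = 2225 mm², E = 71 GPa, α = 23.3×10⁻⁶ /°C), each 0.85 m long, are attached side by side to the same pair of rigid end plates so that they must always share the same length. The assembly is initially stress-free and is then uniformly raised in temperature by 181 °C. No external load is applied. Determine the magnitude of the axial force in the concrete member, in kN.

P ≈ 56.3 kN (tensile in the concrete)

Equilibrium of a rigid end plate with no external load gives equal and opposite internal forces ±P in the two members. Since α_{aluminium} > α_{concrete}, heating drives the aluminium into compression and the concrete into tension.
Setting the final lengths equal and cancelling L: (α₁ − α₂)ΔT = P/(A₁E₁) + P/(A₂E₂).
|α₁ − α₂|·ΔT = 12.2×10⁻⁶ × 181 = 0.002208.
1/(A₁E₁) + 1/(A₂E₂) = 1/(950×32×10³) + 1/(2225×71×10³) = 3.922×10⁻⁸ N⁻¹.
So P = 0.002208 / 3.922×10⁻⁸ = 56.3 kN.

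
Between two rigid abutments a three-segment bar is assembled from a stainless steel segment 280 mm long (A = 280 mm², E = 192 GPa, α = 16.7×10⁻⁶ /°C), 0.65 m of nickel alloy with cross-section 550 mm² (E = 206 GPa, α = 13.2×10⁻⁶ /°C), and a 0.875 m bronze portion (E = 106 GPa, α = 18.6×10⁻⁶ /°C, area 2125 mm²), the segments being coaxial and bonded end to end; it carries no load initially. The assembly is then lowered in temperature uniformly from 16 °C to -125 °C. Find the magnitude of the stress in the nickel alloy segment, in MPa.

σ ≈ 511 MPa (tensile)

If the supports were absent, the total length change would be Σ αᵢΔT Lᵢ = 16.7×10⁻⁶×141×280 + 13.2×10⁻⁶×141×650 + 18.6×10⁻⁶×141×875 = 4.164 mm.
The walls prevent any net length change, so an axial force P (same in every segment) develops. Compatibility: P · Σ Lᵢ/(AᵢEᵢ) = δ_free.
The series flexibility is Σ Lᵢ/(AᵢEᵢ) = 280/(280×192×10³) + 650/(550×206×10³) + 875/(2125×106×10³) = 1.483×10⁻⁵ mm/N.
P = 4.164 / 1.483×10⁻⁵ = 280800 N = 280.8 kN, tensile.
σ_{nickel alloy} = P / A = 280800 / 550 = 510.5 MPa.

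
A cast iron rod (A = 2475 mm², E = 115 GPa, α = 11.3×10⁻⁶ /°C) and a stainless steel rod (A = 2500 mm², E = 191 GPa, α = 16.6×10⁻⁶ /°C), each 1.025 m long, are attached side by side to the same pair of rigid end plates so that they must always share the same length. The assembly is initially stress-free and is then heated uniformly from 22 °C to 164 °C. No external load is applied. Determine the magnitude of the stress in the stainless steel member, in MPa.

σ ≈ 53.7 MPa (compressive)

Equilibrium of a rigid end plate with no external load gives equal and opposite internal forces ±P in the two members. Since α_{stainless steel} > α_{cast iron}, heating drives the stainless steel into compression and the cast iron into tension.
Compatibility of the two members (thermal + elastic change equal): (α₁ − α₂)ΔT = P·[1/(A₁E₁) + 1/(A₂E₂)].
|α₁ − α₂|·ΔT = 5.3×10⁻⁶ × 142 = 0.0007526.
1/(A₁E₁) + 1/(A₂E₂) = 1/(2475×115×10³) + 1/(2500×191×10³) = 5.608×10⁻⁹ N⁻¹.
So P = 0.0007526 / 5.608×10⁻⁹ = 134.2 kN.
σ_{stainless steel} = P/A₂ = 134200/2500 = 53.68 MPa, compressive.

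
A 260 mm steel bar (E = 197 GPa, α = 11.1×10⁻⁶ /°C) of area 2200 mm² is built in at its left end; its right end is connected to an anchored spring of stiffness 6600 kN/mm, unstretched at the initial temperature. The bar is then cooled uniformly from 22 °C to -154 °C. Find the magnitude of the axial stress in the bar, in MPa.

σ ≈ 307 MPa (tensile)

If the spring were absent the bar would shorten by αΔT L = 11.1×10⁻⁶ × 176 × 260 = 0.5079 mm.
Let P be the tensile force in the spring. The bar extends elastically by PL/(AE) and the spring stretches by P/k; together these equal δ_free.
P [ L/(AE) + 1/k ] = δ_free → P [ 260/(2200×197×10³) + 1/(6600×10³) ] = 0.5079.
P = 0.5079 / 7.514×10⁻⁷ = 676000 N.
σ = P/A = 676000/2200 = 307.3 MPa.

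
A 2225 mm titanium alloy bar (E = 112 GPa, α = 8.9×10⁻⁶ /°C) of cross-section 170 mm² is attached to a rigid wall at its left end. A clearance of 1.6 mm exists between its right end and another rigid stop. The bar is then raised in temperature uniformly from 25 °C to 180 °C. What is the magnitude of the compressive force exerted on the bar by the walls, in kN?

P ≈ 12.6 kN

If the wall were absent the bar would grow by αΔT L = 8.9×10⁻⁶ × 155 × 2225 = 3.069 mm.
This exceeds the 1.6 mm gap, so the wall pushes back. The portion of expansion that must be recovered elastically is δ_free − gap = 3.069 − 1.6 = 1.469 mm.
Compatibility: PL/(AE) = 1.469 mm, so σ = P/A = E × (1.469/2225) = 73.96 MPa.
Force on the wall = σA = 73.96 × 170 mm² = 12.57 kN.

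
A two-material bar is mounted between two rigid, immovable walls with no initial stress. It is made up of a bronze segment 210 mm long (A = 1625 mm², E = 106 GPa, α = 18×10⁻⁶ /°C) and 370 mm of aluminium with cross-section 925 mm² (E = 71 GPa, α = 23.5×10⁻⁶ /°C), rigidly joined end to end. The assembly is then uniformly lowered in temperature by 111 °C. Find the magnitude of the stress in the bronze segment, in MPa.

σ ≈ 124 MPa (tensile)

Free thermal contraction of the whole bar: Σ αᵢΔT Lᵢ = 18×10⁻⁶×111×210 + 23.5×10⁻⁶×111×370 = 1.385 mm.
The walls prevent any net length change, so an axial force P (same in every segment) develops. Compatibility: P · Σ Lᵢ/(AᵢEᵢ) = δ_free.
Σ Lᵢ/(AᵢEᵢ) = 210/(1625×106×10³) + 370/(925×71×10³) = 6.853×10⁻⁶ mm/N.
So P = 1.385 / 6.853×10⁻⁶ = 202.1 kN, tensile.
σ_{bronze} = P / A = 202100 / 1625 = 124.3 MPa.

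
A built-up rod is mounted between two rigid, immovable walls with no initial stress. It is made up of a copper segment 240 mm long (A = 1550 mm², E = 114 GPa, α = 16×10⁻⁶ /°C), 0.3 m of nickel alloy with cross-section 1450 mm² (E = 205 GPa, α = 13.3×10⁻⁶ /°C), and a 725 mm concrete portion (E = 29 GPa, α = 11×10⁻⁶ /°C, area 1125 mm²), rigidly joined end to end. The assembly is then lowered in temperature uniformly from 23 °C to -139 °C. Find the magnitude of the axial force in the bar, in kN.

With the walls removed the bar would change length by δ_free = Σ αᵢΔT Lᵢ = 16×10⁻⁶×162×240 + 13.3×10⁻⁶×162×300 + 11×10⁻⁶×162×725 = 2.56 mm.
Since the ends are fixed, an axial force P builds up, equal in every segment, with P · Σ Lᵢ/(AᵢEᵢ) = δ_free.
The series flexibility is Σ Lᵢ/(AᵢEᵢ) = 240/(1550×114×10³) + 300/(1450×205×10³) + 725/(1125×29×10³) = 2.459×10⁻⁵ mm/N.
P = 2.56 / 2.459×10⁻⁵ = 104100 N = 104.1 kN, tensile.

P ≈ 104 kN (tensile)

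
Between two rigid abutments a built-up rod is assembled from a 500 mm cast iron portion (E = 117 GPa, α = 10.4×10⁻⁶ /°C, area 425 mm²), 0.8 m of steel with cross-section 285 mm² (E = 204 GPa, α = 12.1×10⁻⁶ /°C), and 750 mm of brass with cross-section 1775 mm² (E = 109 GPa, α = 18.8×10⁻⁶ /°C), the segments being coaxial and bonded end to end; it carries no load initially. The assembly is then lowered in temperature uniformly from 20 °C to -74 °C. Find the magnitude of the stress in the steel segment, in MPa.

With the walls removed the bar would change length by δ_free = Σ αᵢΔT Lᵢ = 10.4×10⁻⁶×94×500 + 12.1×10⁻⁶×94×800 + 18.8×10⁻⁶×94×750 = 2.724 mm.
The rigid supports impose zero overall length change; the single axial force P common to all segments must satisfy P Σ Lᵢ/(AᵢEᵢ) = δ_free.
The series flexibility is Σ Lᵢ/(AᵢEᵢ) = 500/(425×117×10³) + 800/(285×204×10³) + 750/(1775×109×10³) = 2.769×10⁻⁵ mm/N.
Hence P = δ_free / Σ(L/AE) = 2.724/2.769×10⁻⁵ = 98.37 kN (tensile).
σ_{steel} = P / A = 98370 / 285 = 345.2 MPa.

σ ≈ 345 MPa (tensile)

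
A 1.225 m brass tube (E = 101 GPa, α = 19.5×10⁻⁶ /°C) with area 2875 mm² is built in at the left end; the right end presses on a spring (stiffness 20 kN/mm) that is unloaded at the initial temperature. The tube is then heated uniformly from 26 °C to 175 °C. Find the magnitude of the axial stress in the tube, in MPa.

σ ≈ 22.8 MPa (compressive)

The unrestrained thermal change is αΔT L = 19.5×10⁻⁶ × 149 × 1225 = 3.559 mm.
With a force P in the spring, the elastic change of the tube is PL/(AE) and that of the spring is P/k; compatibility requires their sum to equal δ_free.
P [ L/(AE) + 1/k ] = δ_free → P [ 1225/(2875×101×10³) + 1/(20×10³) ] = 3.559.
P = 3.559 / 5.422×10⁻⁵ = 65650 N.
σ = P/A = 65650/2875 = 22.83 MPa.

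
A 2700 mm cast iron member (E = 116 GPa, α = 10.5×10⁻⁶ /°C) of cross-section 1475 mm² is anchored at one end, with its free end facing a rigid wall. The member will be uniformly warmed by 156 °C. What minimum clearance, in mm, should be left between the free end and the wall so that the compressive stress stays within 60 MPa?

g ≈ 3.03 mm

With no wall the member would lengthen by αΔT L = 10.5×10⁻⁶ × 156 × 2700 = 4.423 mm.
A stress of 60 MPa corresponds to the wall pushing the member back by σL/E = 60×2700/(116×10³) = 1.397 mm.
The gap must absorb the remainder: g_min = 4.423 − 1.397 = 3.026 mm.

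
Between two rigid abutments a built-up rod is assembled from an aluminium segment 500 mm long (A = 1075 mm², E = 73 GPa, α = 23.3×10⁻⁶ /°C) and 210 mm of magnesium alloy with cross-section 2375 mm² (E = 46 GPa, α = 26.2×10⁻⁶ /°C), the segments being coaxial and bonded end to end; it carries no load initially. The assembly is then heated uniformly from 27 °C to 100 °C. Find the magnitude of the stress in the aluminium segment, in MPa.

If the supports were absent, the total length change would be Σ αᵢΔT Lᵢ = 23.3×10⁻⁶×73×500 + 26.2×10⁻⁶×73×210 = 1.252 mm.
Since the ends are fixed, an axial force P builds up, equal in every segment, with P · Σ Lᵢ/(AᵢEᵢ) = δ_free.
Σ Lᵢ/(AᵢEᵢ) = 500/(1075×73×10³) + 210/(2375×46×10³) = 8.294×10⁻⁶ mm/N.
Hence P = δ_free / Σ(L/AE) = 1.252/8.294×10⁻⁶ = 151 kN (compressive).
σ_{aluminium} = P / A = 151000 / 1075 = 140.4 MPa.

σ ≈ 140 MPa (compressive)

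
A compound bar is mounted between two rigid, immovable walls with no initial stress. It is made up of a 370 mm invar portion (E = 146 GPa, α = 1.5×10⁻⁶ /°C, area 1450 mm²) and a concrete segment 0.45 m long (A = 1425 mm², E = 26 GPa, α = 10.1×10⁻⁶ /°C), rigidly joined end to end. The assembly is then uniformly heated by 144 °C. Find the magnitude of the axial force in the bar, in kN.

With the walls removed the bar would change length by δ_free = Σ αᵢΔT Lᵢ = 1.5×10⁻⁶×144×370 + 10.1×10⁻⁶×144×450 = 0.7344 mm.
Since the ends are fixed, an axial force P builds up, equal in every segment, with P · Σ Lᵢ/(AᵢEᵢ) = δ_free.
Σ Lᵢ/(AᵢEᵢ) = 370/(1450×146×10³) + 450/(1425×26×10³) = 1.389×10⁻⁵ mm/N.
Hence P = δ_free / Σ(L/AE) = 0.7344/1.389×10⁻⁵ = 52.86 kN (compressive).

P ≈ 52.9 kN (compressive)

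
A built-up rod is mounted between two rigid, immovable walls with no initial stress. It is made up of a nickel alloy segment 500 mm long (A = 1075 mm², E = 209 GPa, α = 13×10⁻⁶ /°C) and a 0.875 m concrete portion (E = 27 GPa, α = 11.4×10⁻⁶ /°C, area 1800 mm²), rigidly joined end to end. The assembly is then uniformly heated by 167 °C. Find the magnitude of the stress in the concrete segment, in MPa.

Free thermal expansion of the whole bar: Σ αᵢΔT Lᵢ = 13×10⁻⁶×167×500 + 11.4×10⁻⁶×167×875 = 2.751 mm.
The rigid supports impose zero overall length change; the single axial force P common to all segments must satisfy P Σ Lᵢ/(AᵢEᵢ) = δ_free.
The series flexibility is Σ Lᵢ/(AᵢEᵢ) = 500/(1075×209×10³) + 875/(1800×27×10³) = 2.023×10⁻⁵ mm/N.
Hence P = δ_free / Σ(L/AE) = 2.751/2.023×10⁻⁵ = 136 kN (compressive).
σ_{concrete} = P / A = 136000 / 1800 = 75.56 MPa.

σ ≈ 75.6 MPa (compressive)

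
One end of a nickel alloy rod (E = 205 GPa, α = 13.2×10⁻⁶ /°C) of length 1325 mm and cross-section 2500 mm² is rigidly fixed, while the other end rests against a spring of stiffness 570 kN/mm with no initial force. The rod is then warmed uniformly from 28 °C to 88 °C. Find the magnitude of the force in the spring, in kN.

If the spring were absent the rod would lengthen by αΔT L = 13.2×10⁻⁶ × 60 × 1325 = 1.049 mm.
Let P be the compressive force at the spring. The rod shortens elastically by PL/(AE) and the spring compresses by P/k; together these equal δ_free.
So P = δ_free / [L/(AE) + 1/k] = 1.049 / [ 1325/(2500×205×10³) + 1/(570×10³) ].
P = 1.049 / 4.34×10⁻⁶ = 241800 N.

P ≈ 242 kN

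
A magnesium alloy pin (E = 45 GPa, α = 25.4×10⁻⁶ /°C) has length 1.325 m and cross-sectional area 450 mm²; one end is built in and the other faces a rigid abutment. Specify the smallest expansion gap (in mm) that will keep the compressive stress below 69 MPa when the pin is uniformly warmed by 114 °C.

With no wall the pin would lengthen by αΔT L = 25.4×10⁻⁶ × 114 × 1325 = 3.837 mm.
A stress of 69 MPa corresponds to the wall pushing the pin back by σL/E = 69×1325/(45×10³) = 2.032 mm.
So the gap has to take up the difference, g_min = δ_free − σL/E = 3.837 − 2.032 = 1.805 mm.

g ≈ 1.81 mm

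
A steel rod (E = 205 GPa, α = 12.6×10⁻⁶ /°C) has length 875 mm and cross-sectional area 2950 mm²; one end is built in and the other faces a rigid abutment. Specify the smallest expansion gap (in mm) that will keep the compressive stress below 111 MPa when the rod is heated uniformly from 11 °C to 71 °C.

g ≈ 0.188 mm

Free expansion if unrestrained: δ_free = αΔT L = 12.6×10⁻⁶ × 60 × 875 = 0.6615 mm.
A stress of 111 MPa corresponds to the wall pushing the rod back by σL/E = 111×875/(205×10³) = 0.4738 mm.
The gap must absorb the remainder: g_min = 0.6615 − 0.4738 = 0.1877 mm.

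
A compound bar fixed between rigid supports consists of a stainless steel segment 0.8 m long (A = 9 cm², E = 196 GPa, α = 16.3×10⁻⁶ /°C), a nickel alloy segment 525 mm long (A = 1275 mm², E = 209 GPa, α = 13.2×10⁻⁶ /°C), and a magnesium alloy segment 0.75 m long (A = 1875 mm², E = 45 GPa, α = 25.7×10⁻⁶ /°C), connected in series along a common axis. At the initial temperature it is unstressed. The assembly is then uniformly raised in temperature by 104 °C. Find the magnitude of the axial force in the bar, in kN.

Free thermal expansion of the whole bar: Σ αᵢΔT Lᵢ = 16.3×10⁻⁶×104×800 + 13.2×10⁻⁶×104×525 + 25.7×10⁻⁶×104×750 = 4.081 mm.
Since the ends are fixed, an axial force P builds up, equal in every segment, with P · Σ Lᵢ/(AᵢEᵢ) = δ_free.
Σ Lᵢ/(AᵢEᵢ) = 800/(900×196×10³) + 525/(1275×209×10³) + 750/(1875×45×10³) = 1.539×10⁻⁵ mm/N.
So P = 4.081 / 1.539×10⁻⁵ = 265.1 kN, compressive.

P ≈ 265 kN (compressive)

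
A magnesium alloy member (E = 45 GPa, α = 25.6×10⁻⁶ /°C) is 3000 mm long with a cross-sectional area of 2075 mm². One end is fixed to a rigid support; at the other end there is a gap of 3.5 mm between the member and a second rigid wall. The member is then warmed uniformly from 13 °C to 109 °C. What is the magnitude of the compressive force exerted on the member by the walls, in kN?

P ≈ 121 kN

Unrestrained expansion: δ_free = αΔT L = 25.6×10⁻⁶ × 96 × 3000 = 7.373 mm.
The gap closes (δ_free > 3.5 mm) and the wall then resists a further 7.373 − 3.5 = 3.873 mm of expansion.
So σ = E(δ_free − g)/L = 45×10³ × 3.873/3000 = 58.09 MPa.
Force on the wall = σA = 58.09 × 2075 mm² = 120.5 kN.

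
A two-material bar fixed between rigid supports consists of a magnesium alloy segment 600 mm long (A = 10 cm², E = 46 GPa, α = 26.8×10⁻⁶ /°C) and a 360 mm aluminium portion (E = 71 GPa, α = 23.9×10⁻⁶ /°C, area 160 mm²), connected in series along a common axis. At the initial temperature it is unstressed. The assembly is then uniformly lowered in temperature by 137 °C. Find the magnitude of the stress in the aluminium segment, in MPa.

σ ≈ 472 MPa (tensile)

Free thermal contraction of the whole bar: Σ αᵢΔT Lᵢ = 26.8×10⁻⁶×137×600 + 23.9×10⁻⁶×137×360 = 3.382 mm.
The rigid supports impose zero overall length change; the single axial force P common to all segments must satisfy P Σ Lᵢ/(AᵢEᵢ) = δ_free.
The series flexibility is Σ Lᵢ/(AᵢEᵢ) = 600/(1000×46×10³) + 360/(160×71×10³) = 4.473×10⁻⁵ mm/N.
So P = 3.382 / 4.473×10⁻⁵ = 75.6 kN, tensile.
σ_{aluminium} = P / A = 75600 / 160 = 472.5 MPa.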